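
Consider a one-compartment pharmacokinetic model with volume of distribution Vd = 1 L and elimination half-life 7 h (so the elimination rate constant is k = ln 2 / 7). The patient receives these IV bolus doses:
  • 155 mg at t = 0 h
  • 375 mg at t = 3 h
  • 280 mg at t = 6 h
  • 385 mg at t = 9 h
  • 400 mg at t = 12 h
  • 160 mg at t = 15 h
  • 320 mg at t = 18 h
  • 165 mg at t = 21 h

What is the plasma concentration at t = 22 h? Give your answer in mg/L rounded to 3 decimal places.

831.770 mg/L

k = ln 2 / 7 = 0.09902 per h
Dose 1 (155 mg at t=0 h): 155·exp(−0.09902·22) = 17.548 mg/L
Dose 2 (375 mg at t=3 h): 375·exp(−0.09902·19) = 57.141 mg/L
Dose 3 (280 mg at t=6 h): 280·exp(−0.09902·16) = 57.423 mg/L
Dose 4 (385 mg at t=9 h): 385·exp(−0.09902·13) = 106.269 mg/L
Dose 5 (400 mg at t=12 h): 400·exp(−0.09902·10) = 148.599 mg/L
Dose 6 (160 mg at t=15 h): 160·exp(−0.09902·7) = 80.000 mg/L
Dose 7 (320 mg at t=18 h): 320·exp(−0.09902·4) = 215.344 mg/L
Dose 8 (165 mg at t=21 h): 165·exp(−0.09902·1) = 149.444 mg/L
C(22) = 17.548 + 57.141 + 57.423 + 106.269 + 148.599 + 80.000 + 215.344 + 149.444 = 831.770 mg/L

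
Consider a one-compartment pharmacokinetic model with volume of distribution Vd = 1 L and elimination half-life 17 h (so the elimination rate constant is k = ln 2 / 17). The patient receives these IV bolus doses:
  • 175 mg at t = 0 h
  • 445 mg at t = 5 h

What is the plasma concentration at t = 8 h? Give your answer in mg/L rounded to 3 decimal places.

k = ln 2 / 17 = 0.04077 per h
Dose 1 (175 mg at t=0 h): 175·exp(−0.04077·8) = 126.292 mg/L
Dose 2 (445 mg at t=5 h): 445·exp(−0.04077·3) = 393.765 mg/L
C(8) = 126.292 + 393.765 = 520.057 mg/L

520.057 mg/L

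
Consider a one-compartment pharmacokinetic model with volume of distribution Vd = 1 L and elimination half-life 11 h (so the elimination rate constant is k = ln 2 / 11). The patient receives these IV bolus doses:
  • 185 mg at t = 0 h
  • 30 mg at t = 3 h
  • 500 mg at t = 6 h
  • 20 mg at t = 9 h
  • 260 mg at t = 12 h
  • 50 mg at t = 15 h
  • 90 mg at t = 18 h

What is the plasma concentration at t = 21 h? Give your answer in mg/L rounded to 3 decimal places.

k = ln 2 / 11 = 0.06301 per h
Dose 1 (185 mg at t=0 h): 185·exp(−0.06301·21) = 49.258 mg/L
Dose 2 (30 mg at t=3 h): 30·exp(−0.06301·18) = 9.650 mg/L
Dose 3 (500 mg at t=6 h): 500·exp(−0.06301·15) = 194.301 mg/L
Dose 4 (20 mg at t=9 h): 20·exp(−0.06301·12) = 9.389 mg/L
Dose 5 (260 mg at t=12 h): 260·exp(−0.06301·9) = 147.461 mg/L
Dose 6 (50 mg at t=15 h): 50·exp(−0.06301·6) = 34.259 mg/L
Dose 7 (90 mg at t=18 h): 90·exp(−0.06301·3) = 74.498 mg/L
C(21) = 49.258 + 9.650 + 194.301 + 9.389 + 147.461 + 34.259 + 74.498 = 518.815 mg/L

518.815 mg/L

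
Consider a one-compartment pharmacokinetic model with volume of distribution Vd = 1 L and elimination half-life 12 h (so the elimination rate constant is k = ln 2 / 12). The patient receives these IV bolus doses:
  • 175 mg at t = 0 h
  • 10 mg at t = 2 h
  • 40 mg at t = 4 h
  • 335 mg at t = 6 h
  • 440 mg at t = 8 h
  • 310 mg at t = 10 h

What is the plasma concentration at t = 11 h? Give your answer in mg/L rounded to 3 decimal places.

k = ln 2 / 12 = 0.05776 per h
Dose 1 (175 mg at t=0 h): 175·exp(−0.05776·11) = 92.703 mg/L
Dose 2 (10 mg at t=2 h): 10·exp(−0.05776·9) = 5.946 mg/L
Dose 3 (40 mg at t=4 h): 40·exp(−0.05776·7) = 26.697 mg/L
Dose 4 (335 mg at t=6 h): 335·exp(−0.05776·5) = 250.966 mg/L
Dose 5 (440 mg at t=8 h): 440·exp(−0.05776·3) = 369.994 mg/L
Dose 6 (310 mg at t=10 h): 310·exp(−0.05776·1) = 292.601 mg/L
C(11) = 92.703 + 5.946 + 26.697 + 250.966 + 369.994 + 292.601 = 1038.908 mg/L

1038.908 mg/L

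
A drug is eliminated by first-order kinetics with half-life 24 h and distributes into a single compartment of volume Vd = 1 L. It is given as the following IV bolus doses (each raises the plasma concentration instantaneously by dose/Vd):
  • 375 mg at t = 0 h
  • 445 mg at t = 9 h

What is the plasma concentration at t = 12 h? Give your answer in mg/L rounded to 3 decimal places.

k = ln 2 / 24 = 0.02888 per h
Dose 1 (375 mg at t=0 h): 375·exp(−0.02888·12) = 265.165 mg/L
Dose 2 (445 mg at t=9 h): 445·exp(−0.02888·3) = 408.067 mg/L
C(12) = 265.165 + 408.067 = 673.232 mg/L

673.232 mg/L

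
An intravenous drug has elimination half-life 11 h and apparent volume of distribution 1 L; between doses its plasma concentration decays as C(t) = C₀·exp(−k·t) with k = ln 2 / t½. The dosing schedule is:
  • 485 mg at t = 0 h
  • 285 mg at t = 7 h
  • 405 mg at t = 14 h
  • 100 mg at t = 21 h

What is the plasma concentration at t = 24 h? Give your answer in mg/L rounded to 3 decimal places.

k = ln 2 / 11 = 0.06301 per h
Dose 1 (485 mg at t=0 h): 485·exp(−0.06301·24) = 106.893 mg/L
Dose 2 (285 mg at t=7 h): 285·exp(−0.06301·17) = 97.638 mg/L
Dose 3 (405 mg at t=14 h): 405·exp(−0.06301·10) = 215.671 mg/L
Dose 4 (100 mg at t=21 h): 100·exp(−0.06301·3) = 82.775 mg/L
C(24) = 106.893 + 97.638 + 215.671 + 82.775 = 502.977 mg/L

502.977 mg/L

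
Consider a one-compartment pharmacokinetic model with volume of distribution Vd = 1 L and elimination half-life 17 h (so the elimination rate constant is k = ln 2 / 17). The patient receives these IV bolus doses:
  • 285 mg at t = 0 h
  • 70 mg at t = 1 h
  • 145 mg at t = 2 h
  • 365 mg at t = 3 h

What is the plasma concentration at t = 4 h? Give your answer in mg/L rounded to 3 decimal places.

k = ln 2 / 17 = 0.04077 per h
Dose 1 (285 mg at t=0 h): 285·exp(−0.04077·4) = 242.111 mg/L
Dose 2 (70 mg at t=1 h): 70·exp(−0.04077·3) = 61.941 mg/L
Dose 3 (145 mg at t=2 h): 145·exp(−0.04077·2) = 133.645 mg/L
Dose 4 (365 mg at t=3 h): 365·exp(−0.04077·1) = 350.417 mg/L
C(4) = 242.111 + 61.941 + 133.645 + 350.417 = 788.113 mg/L

788.113 mg/L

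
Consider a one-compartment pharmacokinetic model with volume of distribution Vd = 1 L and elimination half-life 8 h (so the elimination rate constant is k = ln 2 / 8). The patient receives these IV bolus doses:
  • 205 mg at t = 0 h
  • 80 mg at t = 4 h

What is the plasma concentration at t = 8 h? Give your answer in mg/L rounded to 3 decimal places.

159.069 mg/L

k = ln 2 / 8 = 0.08664 per h
Dose 1 (205 mg at t=0 h): 205·exp(−0.08664·8) = 102.500 mg/L
Dose 2 (80 mg at t=4 h): 80·exp(−0.08664·4) = 56.569 mg/L
C(8) = 102.500 + 56.569 = 159.069 mg/L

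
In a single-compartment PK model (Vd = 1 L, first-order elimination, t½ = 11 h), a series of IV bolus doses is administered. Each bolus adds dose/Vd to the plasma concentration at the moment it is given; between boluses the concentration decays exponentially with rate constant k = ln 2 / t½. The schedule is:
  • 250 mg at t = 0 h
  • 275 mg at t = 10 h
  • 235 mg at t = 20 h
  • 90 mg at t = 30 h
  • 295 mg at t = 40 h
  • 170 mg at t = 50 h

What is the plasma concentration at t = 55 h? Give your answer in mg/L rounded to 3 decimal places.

k = ln 2 / 11 = 0.06301 per h
Dose 1 (250 mg at t=0 h): 250·exp(−0.06301·55) = 7.812 mg/L
Dose 2 (275 mg at t=10 h): 275·exp(−0.06301·45) = 16.138 mg/L
Dose 3 (235 mg at t=20 h): 235·exp(−0.06301·35) = 25.897 mg/L
Dose 4 (90 mg at t=30 h): 90·exp(−0.06301·25) = 18.624 mg/L
Dose 5 (295 mg at t=40 h): 295·exp(−0.06301·15) = 114.637 mg/L
Dose 6 (170 mg at t=50 h): 170·exp(−0.06301·5) = 124.056 mg/L
C(55) = 7.812 + 16.138 + 25.897 + 18.624 + 114.637 + 124.056 = 307.165 mg/L

307.165 mg/L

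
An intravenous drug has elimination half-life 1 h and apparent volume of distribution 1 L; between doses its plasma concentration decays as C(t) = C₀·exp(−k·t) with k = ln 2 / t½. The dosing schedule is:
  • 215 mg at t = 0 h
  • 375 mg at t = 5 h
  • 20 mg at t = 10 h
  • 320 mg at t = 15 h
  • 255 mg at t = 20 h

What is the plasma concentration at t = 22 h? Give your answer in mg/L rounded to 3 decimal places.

66.258 mg/L

k = ln 2 / 1 = 0.69315 per h
Dose 1 (215 mg at t=0 h): 215·exp(−0.69315·22) = 0.000 mg/L
Dose 2 (375 mg at t=5 h): 375·exp(−0.69315·17) = 0.003 mg/L
Dose 3 (20 mg at t=10 h): 20·exp(−0.69315·12) = 0.005 mg/L
Dose 4 (320 mg at t=15 h): 320·exp(−0.69315·7) = 2.500 mg/L
Dose 5 (255 mg at t=20 h): 255·exp(−0.69315·2) = 63.750 mg/L
C(22) = 0.000 + 0.003 + 0.005 + 2.500 + 63.750 = 66.258 mg/L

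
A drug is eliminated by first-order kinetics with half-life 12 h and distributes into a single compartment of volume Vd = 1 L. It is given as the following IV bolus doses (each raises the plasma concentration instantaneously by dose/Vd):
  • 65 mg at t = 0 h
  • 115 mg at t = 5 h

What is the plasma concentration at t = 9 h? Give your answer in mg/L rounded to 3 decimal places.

129.925 mg/L

k = ln 2 / 12 = 0.05776 per h
Dose 1 (65 mg at t=0 h): 65·exp(−0.05776·9) = 38.649 mg/L
Dose 2 (115 mg at t=5 h): 115·exp(−0.05776·4) = 91.276 mg/L
C(9) = 38.649 + 91.276 = 129.925 mg/L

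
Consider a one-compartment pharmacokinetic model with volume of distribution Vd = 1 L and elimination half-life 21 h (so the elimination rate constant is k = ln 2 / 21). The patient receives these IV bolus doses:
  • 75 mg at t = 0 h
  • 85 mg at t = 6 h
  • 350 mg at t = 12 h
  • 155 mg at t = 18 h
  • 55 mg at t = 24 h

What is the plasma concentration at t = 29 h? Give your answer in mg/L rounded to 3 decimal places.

422.722 mg/L

k = ln 2 / 21 = 0.03301 per h
Dose 1 (75 mg at t=0 h): 75·exp(−0.03301·29) = 28.797 mg/L
Dose 2 (85 mg at t=6 h): 85·exp(−0.03301·23) = 39.785 mg/L
Dose 3 (350 mg at t=12 h): 350·exp(−0.03301·17) = 199.700 mg/L
Dose 4 (155 mg at t=18 h): 155·exp(−0.03301·11) = 107.808 mg/L
Dose 5 (55 mg at t=24 h): 55·exp(−0.03301·5) = 46.633 mg/L
C(29) = 28.797 + 39.785 + 199.700 + 107.808 + 46.633 = 422.722 mg/L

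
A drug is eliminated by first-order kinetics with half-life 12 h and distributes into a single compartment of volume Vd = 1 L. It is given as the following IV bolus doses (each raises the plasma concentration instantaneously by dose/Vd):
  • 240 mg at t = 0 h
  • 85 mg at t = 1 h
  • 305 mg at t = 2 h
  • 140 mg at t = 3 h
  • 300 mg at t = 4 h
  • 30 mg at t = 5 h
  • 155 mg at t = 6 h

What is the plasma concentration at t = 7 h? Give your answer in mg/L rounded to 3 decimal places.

985.191 mg/L

k = ln 2 / 12 = 0.05776 per h
Dose 1 (240 mg at t=0 h): 240·exp(−0.05776·7) = 160.181 mg/L
Dose 2 (85 mg at t=1 h): 85·exp(−0.05776·6) = 60.104 mg/L
Dose 3 (305 mg at t=2 h): 305·exp(−0.05776·5) = 228.492 mg/L
Dose 4 (140 mg at t=3 h): 140·exp(−0.05776·4) = 111.118 mg/L
Dose 5 (300 mg at t=4 h): 300·exp(−0.05776·3) = 252.269 mg/L
Dose 6 (30 mg at t=5 h): 30·exp(−0.05776·2) = 26.727 mg/L
Dose 7 (155 mg at t=6 h): 155·exp(−0.05776·1) = 146.301 mg/L
C(7) = 160.181 + 60.104 + 228.492 + 111.118 + 252.269 + 26.727 + 146.301 = 985.191 mg/L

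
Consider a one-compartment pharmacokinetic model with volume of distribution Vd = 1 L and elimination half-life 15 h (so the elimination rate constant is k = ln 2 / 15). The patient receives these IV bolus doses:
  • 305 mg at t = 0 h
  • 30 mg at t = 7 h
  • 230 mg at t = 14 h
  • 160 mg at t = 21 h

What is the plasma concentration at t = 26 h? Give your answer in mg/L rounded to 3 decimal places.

363.292 mg/L

k = ln 2 / 15 = 0.04621 per h
Dose 1 (305 mg at t=0 h): 305·exp(−0.04621·26) = 91.731 mg/L
Dose 2 (30 mg at t=7 h): 30·exp(−0.04621·19) = 12.469 mg/L
Dose 3 (230 mg at t=14 h): 230·exp(−0.04621·12) = 132.100 mg/L
Dose 4 (160 mg at t=21 h): 160·exp(−0.04621·5) = 126.992 mg/L
C(26) = 91.731 + 12.469 + 132.100 + 126.992 = 363.292 mg/L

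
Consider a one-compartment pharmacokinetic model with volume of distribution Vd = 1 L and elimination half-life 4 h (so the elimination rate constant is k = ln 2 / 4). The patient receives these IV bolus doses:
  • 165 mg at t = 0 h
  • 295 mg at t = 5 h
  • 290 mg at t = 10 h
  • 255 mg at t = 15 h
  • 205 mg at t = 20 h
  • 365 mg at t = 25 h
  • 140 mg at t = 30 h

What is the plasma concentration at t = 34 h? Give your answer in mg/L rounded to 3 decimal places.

181.253 mg/L

k = ln 2 / 4 = 0.17329 per h
Dose 1 (165 mg at t=0 h): 165·exp(−0.17329·34) = 0.456 mg/L
Dose 2 (295 mg at t=5 h): 295·exp(−0.17329·29) = 1.938 mg/L
Dose 3 (290 mg at t=10 h): 290·exp(−0.17329·24) = 4.531 mg/L
Dose 4 (255 mg at t=15 h): 255·exp(−0.17329·19) = 9.476 mg/L
Dose 5 (205 mg at t=20 h): 205·exp(−0.17329·14) = 18.120 mg/L
Dose 6 (365 mg at t=25 h): 365·exp(−0.17329·9) = 76.732 mg/L
Dose 7 (140 mg at t=30 h): 140·exp(−0.17329·4) = 70.000 mg/L
C(34) = 0.456 + 1.938 + 4.531 + 9.476 + 18.120 + 76.732 + 70.000 = 181.253 mg/L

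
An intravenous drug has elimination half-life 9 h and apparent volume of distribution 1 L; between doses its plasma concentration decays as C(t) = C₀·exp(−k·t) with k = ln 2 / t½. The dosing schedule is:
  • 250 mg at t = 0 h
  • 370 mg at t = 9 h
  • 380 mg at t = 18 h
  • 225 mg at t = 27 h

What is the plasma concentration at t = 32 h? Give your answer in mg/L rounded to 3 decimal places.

366.563 mg/L

k = ln 2 / 9 = 0.07702 per h
Dose 1 (250 mg at t=0 h): 250·exp(−0.07702·32) = 21.262 mg/L
Dose 2 (370 mg at t=9 h): 370·exp(−0.07702·23) = 62.937 mg/L
Dose 3 (380 mg at t=18 h): 380·exp(−0.07702·14) = 129.275 mg/L
Dose 4 (225 mg at t=27 h): 225·exp(−0.07702·5) = 153.089 mg/L
C(32) = 21.262 + 62.937 + 129.275 + 153.089 = 366.563 mg/L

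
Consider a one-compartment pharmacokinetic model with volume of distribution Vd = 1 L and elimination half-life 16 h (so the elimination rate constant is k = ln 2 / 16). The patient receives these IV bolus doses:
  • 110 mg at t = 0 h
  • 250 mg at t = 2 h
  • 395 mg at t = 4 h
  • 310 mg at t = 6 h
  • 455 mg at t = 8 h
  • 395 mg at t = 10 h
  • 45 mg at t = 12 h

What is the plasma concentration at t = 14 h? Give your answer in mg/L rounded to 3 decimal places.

k = ln 2 / 16 = 0.04332 per h
Dose 1 (110 mg at t=0 h): 110·exp(−0.04332·14) = 59.978 mg/L
Dose 2 (250 mg at t=2 h): 250·exp(−0.04332·12) = 148.651 mg/L
Dose 3 (395 mg at t=4 h): 395·exp(−0.04332·10) = 256.126 mg/L
Dose 4 (310 mg at t=6 h): 310·exp(−0.04332·8) = 219.203 mg/L
Dose 5 (455 mg at t=8 h): 455·exp(−0.04332·6) = 350.853 mg/L
Dose 6 (395 mg at t=10 h): 395·exp(−0.04332·4) = 332.154 mg/L
Dose 7 (45 mg at t=12 h): 45·exp(−0.04332·2) = 41.265 mg/L
C(14) = 59.978 + 148.651 + 256.126 + 219.203 + 350.853 + 332.154 + 41.265 = 1408.230 mg/L

1408.230 mg/L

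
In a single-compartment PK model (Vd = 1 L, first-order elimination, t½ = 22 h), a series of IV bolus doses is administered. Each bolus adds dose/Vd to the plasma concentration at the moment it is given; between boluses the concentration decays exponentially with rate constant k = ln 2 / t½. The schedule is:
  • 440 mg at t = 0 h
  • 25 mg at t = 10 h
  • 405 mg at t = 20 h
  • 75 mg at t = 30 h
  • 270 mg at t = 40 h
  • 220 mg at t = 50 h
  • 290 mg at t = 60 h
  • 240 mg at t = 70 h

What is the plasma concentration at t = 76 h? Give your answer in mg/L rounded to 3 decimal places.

k = ln 2 / 22 = 0.03151 per h
Dose 1 (440 mg at t=0 h): 440·exp(−0.03151·76) = 40.136 mg/L
Dose 2 (25 mg at t=10 h): 25·exp(−0.03151·66) = 3.125 mg/L
Dose 3 (405 mg at t=20 h): 405·exp(−0.03151·56) = 69.374 mg/L
Dose 4 (75 mg at t=30 h): 75·exp(−0.03151·46) = 17.605 mg/L
Dose 5 (270 mg at t=40 h): 270·exp(−0.03151·36) = 86.850 mg/L
Dose 6 (220 mg at t=50 h): 220·exp(−0.03151·26) = 96.975 mg/L
Dose 7 (290 mg at t=60 h): 290·exp(−0.03151·16) = 175.173 mg/L
Dose 8 (240 mg at t=70 h): 240·exp(−0.03151·6) = 198.661 mg/L
C(76) = 40.136 + 3.125 + 69.374 + 17.605 + 86.850 + 96.975 + 175.173 + 198.661 = 687.898 mg/L

687.898 mg/L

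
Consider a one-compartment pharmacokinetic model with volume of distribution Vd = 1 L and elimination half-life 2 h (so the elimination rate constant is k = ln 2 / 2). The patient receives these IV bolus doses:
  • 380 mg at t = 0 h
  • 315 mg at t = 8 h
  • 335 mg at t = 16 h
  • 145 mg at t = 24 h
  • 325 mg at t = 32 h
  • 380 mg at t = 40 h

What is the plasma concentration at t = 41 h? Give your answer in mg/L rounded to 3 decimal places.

283.526 mg/L

k = ln 2 / 2 = 0.34657 per h
Dose 1 (380 mg at t=0 h): 380·exp(−0.34657·41) = 0.000 mg/L
Dose 2 (315 mg at t=8 h): 315·exp(−0.34657·33) = 0.003 mg/L
Dose 3 (335 mg at t=16 h): 335·exp(−0.34657·25) = 0.058 mg/L
Dose 4 (145 mg at t=24 h): 145·exp(−0.34657·17) = 0.401 mg/L
Dose 5 (325 mg at t=32 h): 325·exp(−0.34657·9) = 14.363 mg/L
Dose 6 (380 mg at t=40 h): 380·exp(−0.34657·1) = 268.701 mg/L
C(41) = 0.000 + 0.003 + 0.058 + 0.401 + 14.363 + 268.701 = 283.526 mg/L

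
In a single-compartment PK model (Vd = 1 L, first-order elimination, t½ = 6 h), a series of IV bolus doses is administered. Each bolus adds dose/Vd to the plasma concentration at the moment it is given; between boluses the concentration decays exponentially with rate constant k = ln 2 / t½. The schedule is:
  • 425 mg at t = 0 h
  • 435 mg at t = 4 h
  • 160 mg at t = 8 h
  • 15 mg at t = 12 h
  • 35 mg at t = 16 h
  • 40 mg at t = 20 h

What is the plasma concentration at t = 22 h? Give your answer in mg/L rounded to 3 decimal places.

173.562 mg/L

k = ln 2 / 6 = 0.11552 per h
Dose 1 (425 mg at t=0 h): 425·exp(−0.11552·22) = 33.467 mg/L
Dose 2 (435 mg at t=4 h): 435·exp(−0.11552·18) = 54.375 mg/L
Dose 3 (160 mg at t=8 h): 160·exp(−0.11552·14) = 31.748 mg/L
Dose 4 (15 mg at t=12 h): 15·exp(−0.11552·10) = 4.725 mg/L
Dose 5 (35 mg at t=16 h): 35·exp(−0.11552·6) = 17.500 mg/L
Dose 6 (40 mg at t=20 h): 40·exp(−0.11552·2) = 31.748 mg/L
C(22) = 33.467 + 54.375 + 31.748 + 4.725 + 17.500 + 31.748 = 173.562 mg/L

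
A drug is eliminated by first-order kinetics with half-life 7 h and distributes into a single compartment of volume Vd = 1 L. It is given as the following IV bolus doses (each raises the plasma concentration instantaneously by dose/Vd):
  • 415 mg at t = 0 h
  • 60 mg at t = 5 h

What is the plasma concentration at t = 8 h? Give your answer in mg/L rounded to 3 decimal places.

232.517 mg/L

k = ln 2 / 7 = 0.09902 per h
Dose 1 (415 mg at t=0 h): 415·exp(−0.09902·8) = 187.938 mg/L
Dose 2 (60 mg at t=5 h): 60·exp(−0.09902·3) = 44.580 mg/L
C(8) = 187.938 + 44.580 = 232.517 mg/L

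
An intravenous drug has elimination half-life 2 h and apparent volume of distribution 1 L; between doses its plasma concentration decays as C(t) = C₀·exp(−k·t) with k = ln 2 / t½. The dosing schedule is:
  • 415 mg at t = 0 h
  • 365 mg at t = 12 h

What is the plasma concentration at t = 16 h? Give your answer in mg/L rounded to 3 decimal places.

92.871 mg/L

k = ln 2 / 2 = 0.34657 per h
Dose 1 (415 mg at t=0 h): 415·exp(−0.34657·16) = 1.621 mg/L
Dose 2 (365 mg at t=12 h): 365·exp(−0.34657·4) = 91.250 mg/L
C(16) = 1.621 + 91.250 = 92.871 mg/L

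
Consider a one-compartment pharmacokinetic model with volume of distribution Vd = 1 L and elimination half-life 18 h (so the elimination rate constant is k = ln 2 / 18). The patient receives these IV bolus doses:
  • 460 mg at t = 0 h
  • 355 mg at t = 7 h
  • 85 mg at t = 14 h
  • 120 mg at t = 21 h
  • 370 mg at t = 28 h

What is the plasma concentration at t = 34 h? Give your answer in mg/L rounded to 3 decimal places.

k = ln 2 / 18 = 0.03851 per h
Dose 1 (460 mg at t=0 h): 460·exp(−0.03851·34) = 124.207 mg/L
Dose 2 (355 mg at t=7 h): 355·exp(−0.03851·27) = 125.511 mg/L
Dose 3 (85 mg at t=14 h): 85·exp(−0.03851·20) = 39.350 mg/L
Dose 4 (120 mg at t=21 h): 120·exp(−0.03851·13) = 72.740 mg/L
Dose 5 (370 mg at t=28 h): 370·exp(−0.03851·6) = 293.669 mg/L
C(34) = 124.207 + 125.511 + 39.350 + 72.740 + 293.669 = 655.477 mg/L

655.477 mg/L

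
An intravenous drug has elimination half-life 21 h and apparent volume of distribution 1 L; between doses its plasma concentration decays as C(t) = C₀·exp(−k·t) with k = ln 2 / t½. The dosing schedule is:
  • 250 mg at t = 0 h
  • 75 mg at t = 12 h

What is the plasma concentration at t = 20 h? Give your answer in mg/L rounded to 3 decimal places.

186.790 mg/L

k = ln 2 / 21 = 0.03301 per h
Dose 1 (250 mg at t=0 h): 250·exp(−0.03301·20) = 129.195 mg/L
Dose 2 (75 mg at t=12 h): 75·exp(−0.03301·8) = 57.595 mg/L
C(20) = 129.195 + 57.595 = 186.790 mg/L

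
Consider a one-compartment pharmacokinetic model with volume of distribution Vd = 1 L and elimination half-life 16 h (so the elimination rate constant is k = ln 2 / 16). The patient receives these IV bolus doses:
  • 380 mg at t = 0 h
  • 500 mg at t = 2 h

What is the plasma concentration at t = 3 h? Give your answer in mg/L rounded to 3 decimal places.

k = ln 2 / 16 = 0.04332 per h
Dose 1 (380 mg at t=0 h): 380·exp(−0.04332·3) = 333.688 mg/L
Dose 2 (500 mg at t=2 h): 500·exp(−0.04332·1) = 478.802 mg/L
C(3) = 333.688 + 478.802 = 812.490 mg/L

812.490 mg/L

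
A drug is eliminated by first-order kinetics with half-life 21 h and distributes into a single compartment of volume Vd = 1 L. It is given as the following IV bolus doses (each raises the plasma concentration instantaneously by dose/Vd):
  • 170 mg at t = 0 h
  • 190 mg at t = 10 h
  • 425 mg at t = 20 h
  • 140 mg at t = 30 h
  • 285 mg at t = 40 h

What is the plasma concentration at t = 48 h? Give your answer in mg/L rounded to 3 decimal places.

553.876 mg/L

k = ln 2 / 21 = 0.03301 per h
Dose 1 (170 mg at t=0 h): 170·exp(−0.03301·48) = 34.864 mg/L
Dose 2 (190 mg at t=10 h): 190·exp(−0.03301·38) = 54.204 mg/L
Dose 3 (425 mg at t=20 h): 425·exp(−0.03301·28) = 168.661 mg/L
Dose 4 (140 mg at t=30 h): 140·exp(−0.03301·18) = 77.286 mg/L
Dose 5 (285 mg at t=40 h): 285·exp(−0.03301·8) = 218.860 mg/L
C(48) = 34.864 + 54.204 + 168.661 + 77.286 + 218.860 = 553.876 mg/L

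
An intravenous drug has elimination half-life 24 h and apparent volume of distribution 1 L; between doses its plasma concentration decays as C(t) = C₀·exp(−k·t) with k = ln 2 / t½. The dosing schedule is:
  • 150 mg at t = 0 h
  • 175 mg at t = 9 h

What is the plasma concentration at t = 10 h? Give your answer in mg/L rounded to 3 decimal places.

282.391 mg/L

k = ln 2 / 24 = 0.02888 per h
Dose 1 (150 mg at t=0 h): 150·exp(−0.02888·10) = 112.373 mg/L
Dose 2 (175 mg at t=9 h): 175·exp(−0.02888·1) = 170.018 mg/L
C(10) = 112.373 + 170.018 = 282.391 mg/L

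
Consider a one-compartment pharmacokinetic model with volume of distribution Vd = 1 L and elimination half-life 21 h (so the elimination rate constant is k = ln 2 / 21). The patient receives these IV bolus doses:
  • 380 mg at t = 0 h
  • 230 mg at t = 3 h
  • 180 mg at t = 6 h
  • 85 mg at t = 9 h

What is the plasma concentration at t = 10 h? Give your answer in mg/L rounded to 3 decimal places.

695.700 mg/L

k = ln 2 / 21 = 0.03301 per h
Dose 1 (380 mg at t=0 h): 380·exp(−0.03301·10) = 273.172 mg/L
Dose 2 (230 mg at t=3 h): 230·exp(−0.03301·7) = 182.551 mg/L
Dose 3 (180 mg at t=6 h): 180·exp(−0.03301·4) = 157.737 mg/L
Dose 4 (85 mg at t=9 h): 85·exp(−0.03301·1) = 82.240 mg/L
C(10) = 273.172 + 182.551 + 157.737 + 82.240 = 695.700 mg/L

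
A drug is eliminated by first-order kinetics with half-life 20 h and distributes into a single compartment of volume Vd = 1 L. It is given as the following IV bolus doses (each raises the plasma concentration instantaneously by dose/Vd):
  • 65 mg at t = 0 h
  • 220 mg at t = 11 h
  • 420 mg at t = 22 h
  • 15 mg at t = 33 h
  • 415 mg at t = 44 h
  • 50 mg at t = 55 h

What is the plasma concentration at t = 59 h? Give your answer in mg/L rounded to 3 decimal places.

k = ln 2 / 20 = 0.03466 per h
Dose 1 (65 mg at t=0 h): 65·exp(−0.03466·59) = 8.412 mg/L
Dose 2 (220 mg at t=11 h): 220·exp(−0.03466·48) = 41.682 mg/L
Dose 3 (420 mg at t=22 h): 420·exp(−0.03466·37) = 116.505 mg/L
Dose 4 (15 mg at t=33 h): 15·exp(−0.03466·26) = 6.092 mg/L
Dose 5 (415 mg at t=44 h): 415·exp(−0.03466·15) = 246.760 mg/L
Dose 6 (50 mg at t=55 h): 50·exp(−0.03466·4) = 43.528 mg/L
C(59) = 8.412 + 41.682 + 116.505 + 6.092 + 246.760 + 43.528 = 462.978 mg/L

462.978 mg/L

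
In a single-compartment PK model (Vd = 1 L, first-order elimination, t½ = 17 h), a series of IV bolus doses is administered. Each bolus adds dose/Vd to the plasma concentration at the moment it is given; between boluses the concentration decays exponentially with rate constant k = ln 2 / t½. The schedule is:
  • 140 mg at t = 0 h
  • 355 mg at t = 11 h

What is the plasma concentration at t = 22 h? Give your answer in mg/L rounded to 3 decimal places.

283.786 mg/L

k = ln 2 / 17 = 0.04077 per h
Dose 1 (140 mg at t=0 h): 140·exp(−0.04077·22) = 57.090 mg/L
Dose 2 (355 mg at t=11 h): 355·exp(−0.04077·11) = 226.696 mg/L
C(22) = 57.090 + 226.696 = 283.786 mg/L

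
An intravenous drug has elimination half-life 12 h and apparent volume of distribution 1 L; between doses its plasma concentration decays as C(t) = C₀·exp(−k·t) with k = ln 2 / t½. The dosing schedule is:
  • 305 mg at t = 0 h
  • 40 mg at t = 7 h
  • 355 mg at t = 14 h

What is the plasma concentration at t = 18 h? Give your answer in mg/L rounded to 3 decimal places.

410.787 mg/L

k = ln 2 / 12 = 0.05776 per h
Dose 1 (305 mg at t=0 h): 305·exp(−0.05776·18) = 107.834 mg/L
Dose 2 (40 mg at t=7 h): 40·exp(−0.05776·11) = 21.189 mg/L
Dose 3 (355 mg at t=14 h): 355·exp(−0.05776·4) = 281.764 mg/L
C(18) = 107.834 + 21.189 + 281.764 = 410.787 mg/L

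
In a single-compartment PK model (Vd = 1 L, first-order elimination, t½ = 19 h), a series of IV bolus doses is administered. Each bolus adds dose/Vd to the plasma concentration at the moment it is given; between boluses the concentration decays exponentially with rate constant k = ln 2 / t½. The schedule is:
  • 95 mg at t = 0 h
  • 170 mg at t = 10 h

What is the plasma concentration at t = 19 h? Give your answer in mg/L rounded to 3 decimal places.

k = ln 2 / 19 = 0.03648 per h
Dose 1 (95 mg at t=0 h): 95·exp(−0.03648·19) = 47.500 mg/L
Dose 2 (170 mg at t=10 h): 170·exp(−0.03648·9) = 122.421 mg/L
C(19) = 47.500 + 122.421 = 169.921 mg/L

169.921 mg/L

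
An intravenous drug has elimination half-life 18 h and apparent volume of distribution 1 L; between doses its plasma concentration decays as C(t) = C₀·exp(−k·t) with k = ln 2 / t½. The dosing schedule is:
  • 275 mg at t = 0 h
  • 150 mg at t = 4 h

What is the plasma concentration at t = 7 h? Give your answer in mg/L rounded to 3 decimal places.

343.657 mg/L

k = ln 2 / 18 = 0.03851 per h
Dose 1 (275 mg at t=0 h): 275·exp(−0.03851·7) = 210.022 mg/L
Dose 2 (150 mg at t=4 h): 150·exp(−0.03851·3) = 133.635 mg/L
C(7) = 210.022 + 133.635 = 343.657 mg/L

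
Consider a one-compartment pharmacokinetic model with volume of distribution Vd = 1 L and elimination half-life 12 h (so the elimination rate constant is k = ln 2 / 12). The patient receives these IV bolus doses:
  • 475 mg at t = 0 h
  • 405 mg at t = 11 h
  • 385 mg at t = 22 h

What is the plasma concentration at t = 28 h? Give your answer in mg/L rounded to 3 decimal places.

518.192 mg/L

k = ln 2 / 12 = 0.05776 per h
Dose 1 (475 mg at t=0 h): 475·exp(−0.05776·28) = 94.252 mg/L
Dose 2 (405 mg at t=11 h): 405·exp(−0.05776·17) = 151.704 mg/L
Dose 3 (385 mg at t=22 h): 385·exp(−0.05776·6) = 272.236 mg/L
C(28) = 94.252 + 151.704 + 272.236 = 518.192 mg/L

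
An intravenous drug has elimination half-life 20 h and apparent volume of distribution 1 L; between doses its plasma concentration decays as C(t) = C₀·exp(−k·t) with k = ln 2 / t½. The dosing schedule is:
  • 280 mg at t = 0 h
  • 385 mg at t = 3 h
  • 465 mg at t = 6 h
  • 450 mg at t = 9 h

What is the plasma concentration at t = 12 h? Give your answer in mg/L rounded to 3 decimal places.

1249.828 mg/L

k = ln 2 / 20 = 0.03466 per h
Dose 1 (280 mg at t=0 h): 280·exp(−0.03466·12) = 184.731 mg/L
Dose 2 (385 mg at t=3 h): 385·exp(−0.03466·9) = 281.836 mg/L
Dose 3 (465 mg at t=6 h): 465·exp(−0.03466·6) = 377.697 mg/L
Dose 4 (450 mg at t=9 h): 450·exp(−0.03466·3) = 405.563 mg/L
C(12) = 184.731 + 281.836 + 377.697 + 405.563 = 1249.828 mg/L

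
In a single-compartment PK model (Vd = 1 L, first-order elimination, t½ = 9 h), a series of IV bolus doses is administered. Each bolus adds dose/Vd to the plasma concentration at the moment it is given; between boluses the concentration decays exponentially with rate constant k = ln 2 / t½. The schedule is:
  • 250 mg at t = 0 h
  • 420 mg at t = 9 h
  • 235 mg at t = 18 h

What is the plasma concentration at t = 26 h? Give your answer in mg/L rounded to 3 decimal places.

k = ln 2 / 9 = 0.07702 per h
Dose 1 (250 mg at t=0 h): 250·exp(−0.07702·26) = 33.752 mg/L
Dose 2 (420 mg at t=9 h): 420·exp(−0.07702·17) = 113.406 mg/L
Dose 3 (235 mg at t=18 h): 235·exp(−0.07702·8) = 126.907 mg/L
C(26) = 33.752 + 113.406 + 126.907 = 274.065 mg/L

274.065 mg/L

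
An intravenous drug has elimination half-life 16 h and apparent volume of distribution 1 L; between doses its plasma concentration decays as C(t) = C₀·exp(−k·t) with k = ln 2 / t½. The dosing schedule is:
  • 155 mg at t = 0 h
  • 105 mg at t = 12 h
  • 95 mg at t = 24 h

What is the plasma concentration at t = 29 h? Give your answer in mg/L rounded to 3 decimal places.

k = ln 2 / 16 = 0.04332 per h
Dose 1 (155 mg at t=0 h): 155·exp(−0.04332·29) = 44.128 mg/L
Dose 2 (105 mg at t=12 h): 105·exp(−0.04332·17) = 50.274 mg/L
Dose 3 (95 mg at t=24 h): 95·exp(−0.04332·5) = 76.498 mg/L
C(29) = 44.128 + 50.274 + 76.498 = 170.901 mg/L

170.901 mg/L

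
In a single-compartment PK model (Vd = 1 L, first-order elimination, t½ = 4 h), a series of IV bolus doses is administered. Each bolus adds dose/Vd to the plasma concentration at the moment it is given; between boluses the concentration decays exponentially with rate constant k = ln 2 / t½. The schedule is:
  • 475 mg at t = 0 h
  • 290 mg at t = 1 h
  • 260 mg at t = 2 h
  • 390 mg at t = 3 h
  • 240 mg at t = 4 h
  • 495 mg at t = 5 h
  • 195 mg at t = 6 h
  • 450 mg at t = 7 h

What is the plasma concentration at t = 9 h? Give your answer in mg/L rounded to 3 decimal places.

1170.094 mg/L

k = ln 2 / 4 = 0.17329 per h
Dose 1 (475 mg at t=0 h): 475·exp(−0.17329·9) = 99.856 mg/L
Dose 2 (290 mg at t=1 h): 290·exp(−0.17329·8) = 72.500 mg/L
Dose 3 (260 mg at t=2 h): 260·exp(−0.17329·7) = 77.298 mg/L
Dose 4 (390 mg at t=3 h): 390·exp(−0.17329·6) = 137.886 mg/L
Dose 5 (240 mg at t=4 h): 240·exp(−0.17329·5) = 100.908 mg/L
Dose 6 (495 mg at t=5 h): 495·exp(−0.17329·4) = 247.500 mg/L
Dose 7 (195 mg at t=6 h): 195·exp(−0.17329·3) = 115.948 mg/L
Dose 8 (450 mg at t=7 h): 450·exp(−0.17329·2) = 318.198 mg/L
C(9) = 99.856 + 72.500 + 77.298 + 137.886 + 100.908 + 247.500 + 115.948 + 318.198 = 1170.094 mg/L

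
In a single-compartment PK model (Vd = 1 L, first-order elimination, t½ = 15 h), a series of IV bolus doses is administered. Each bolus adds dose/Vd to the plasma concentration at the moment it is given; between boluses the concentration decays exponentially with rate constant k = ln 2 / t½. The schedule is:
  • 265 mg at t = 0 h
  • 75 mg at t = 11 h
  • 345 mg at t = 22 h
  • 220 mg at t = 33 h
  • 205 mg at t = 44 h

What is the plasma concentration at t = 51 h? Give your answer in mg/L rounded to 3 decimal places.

k = ln 2 / 15 = 0.04621 per h
Dose 1 (265 mg at t=0 h): 265·exp(−0.04621·51) = 25.104 mg/L
Dose 2 (75 mg at t=11 h): 75·exp(−0.04621·40) = 11.812 mg/L
Dose 3 (345 mg at t=22 h): 345·exp(−0.04621·29) = 90.329 mg/L
Dose 4 (220 mg at t=33 h): 220·exp(−0.04621·18) = 95.761 mg/L
Dose 5 (205 mg at t=44 h): 205·exp(−0.04621·7) = 148.345 mg/L
C(51) = 25.104 + 11.812 + 90.329 + 95.761 + 148.345 = 371.351 mg/L

371.351 mg/L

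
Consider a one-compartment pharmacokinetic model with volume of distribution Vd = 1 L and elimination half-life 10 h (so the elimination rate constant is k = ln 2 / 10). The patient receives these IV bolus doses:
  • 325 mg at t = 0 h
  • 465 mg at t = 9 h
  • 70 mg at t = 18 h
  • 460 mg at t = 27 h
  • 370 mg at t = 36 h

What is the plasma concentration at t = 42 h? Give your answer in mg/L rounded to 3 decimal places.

484.901 mg/L

k = ln 2 / 10 = 0.06931 per h
Dose 1 (325 mg at t=0 h): 325·exp(−0.06931·42) = 17.683 mg/L
Dose 2 (465 mg at t=9 h): 465·exp(−0.06931·33) = 47.212 mg/L
Dose 3 (70 mg at t=18 h): 70·exp(−0.06931·24) = 13.263 mg/L
Dose 4 (460 mg at t=27 h): 460·exp(−0.06931·15) = 162.635 mg/L
Dose 5 (370 mg at t=36 h): 370·exp(−0.06931·6) = 244.109 mg/L
C(42) = 17.683 + 47.212 + 13.263 + 162.635 + 244.109 = 484.901 mg/L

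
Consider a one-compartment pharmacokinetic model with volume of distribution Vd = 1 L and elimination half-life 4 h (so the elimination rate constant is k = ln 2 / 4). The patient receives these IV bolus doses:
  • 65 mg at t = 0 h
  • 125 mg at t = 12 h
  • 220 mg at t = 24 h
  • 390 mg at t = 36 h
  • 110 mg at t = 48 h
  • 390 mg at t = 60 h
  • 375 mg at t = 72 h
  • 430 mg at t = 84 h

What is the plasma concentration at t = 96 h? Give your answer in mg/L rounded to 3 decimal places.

60.411 mg/L

k = ln 2 / 4 = 0.17329 per h
Dose 1 (65 mg at t=0 h): 65·exp(−0.17329·96) = 0.000 mg/L
Dose 2 (125 mg at t=12 h): 125·exp(−0.17329·84) = 0.000 mg/L
Dose 3 (220 mg at t=24 h): 220·exp(−0.17329·72) = 0.001 mg/L
Dose 4 (390 mg at t=36 h): 390·exp(−0.17329·60) = 0.012 mg/L
Dose 5 (110 mg at t=48 h): 110·exp(−0.17329·48) = 0.027 mg/L
Dose 6 (390 mg at t=60 h): 390·exp(−0.17329·36) = 0.762 mg/L
Dose 7 (375 mg at t=72 h): 375·exp(−0.17329·24) = 5.859 mg/L
Dose 8 (430 mg at t=84 h): 430·exp(−0.17329·12) = 53.750 mg/L
C(96) = 0.000 + 0.000 + 0.001 + 0.012 + 0.027 + 0.762 + 5.859 + 53.750 = 60.411 mg/L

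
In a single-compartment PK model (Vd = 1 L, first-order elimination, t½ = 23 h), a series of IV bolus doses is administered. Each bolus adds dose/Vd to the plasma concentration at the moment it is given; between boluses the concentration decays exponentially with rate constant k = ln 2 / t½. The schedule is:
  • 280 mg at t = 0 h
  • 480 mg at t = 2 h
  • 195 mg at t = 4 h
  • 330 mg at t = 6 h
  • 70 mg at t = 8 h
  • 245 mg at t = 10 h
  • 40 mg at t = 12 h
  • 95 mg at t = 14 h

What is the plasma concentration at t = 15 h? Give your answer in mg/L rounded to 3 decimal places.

k = ln 2 / 23 = 0.03014 per h
Dose 1 (280 mg at t=0 h): 280·exp(−0.03014·15) = 178.170 mg/L
Dose 2 (480 mg at t=2 h): 480·exp(−0.03014·13) = 324.410 mg/L
Dose 3 (195 mg at t=4 h): 195·exp(−0.03014·11) = 139.979 mg/L
Dose 4 (330 mg at t=6 h): 330·exp(−0.03014·9) = 251.605 mg/L
Dose 5 (70 mg at t=8 h): 70·exp(−0.03014·7) = 56.687 mg/L
Dose 6 (245 mg at t=10 h): 245·exp(−0.03014·5) = 210.729 mg/L
Dose 7 (40 mg at t=12 h): 40·exp(−0.03014·3) = 36.542 mg/L
Dose 8 (95 mg at t=14 h): 95·exp(−0.03014·1) = 92.180 mg/L
C(15) = 178.170 + 324.410 + 139.979 + 251.605 + 56.687 + 210.729 + 36.542 + 92.180 = 1290.302 mg/L

1290.302 mg/L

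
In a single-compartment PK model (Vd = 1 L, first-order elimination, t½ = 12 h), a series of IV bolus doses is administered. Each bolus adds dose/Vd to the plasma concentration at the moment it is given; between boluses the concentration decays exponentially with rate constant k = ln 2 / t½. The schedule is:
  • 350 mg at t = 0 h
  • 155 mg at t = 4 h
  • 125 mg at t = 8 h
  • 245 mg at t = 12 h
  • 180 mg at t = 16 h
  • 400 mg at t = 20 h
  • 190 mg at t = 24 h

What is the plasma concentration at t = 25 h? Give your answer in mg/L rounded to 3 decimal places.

877.144 mg/L

k = ln 2 / 12 = 0.05776 per h
Dose 1 (350 mg at t=0 h): 350·exp(−0.05776·25) = 82.589 mg/L
Dose 2 (155 mg at t=4 h): 155·exp(−0.05776·21) = 46.082 mg/L
Dose 3 (125 mg at t=8 h): 125·exp(−0.05776·17) = 46.822 mg/L
Dose 4 (245 mg at t=12 h): 245·exp(−0.05776·13) = 115.625 mg/L
Dose 5 (180 mg at t=16 h): 180·exp(−0.05776·9) = 107.029 mg/L
Dose 6 (400 mg at t=20 h): 400·exp(−0.05776·5) = 299.661 mg/L
Dose 7 (190 mg at t=24 h): 190·exp(−0.05776·1) = 179.336 mg/L
C(25) = 82.589 + 46.082 + 46.822 + 115.625 + 107.029 + 299.661 + 179.336 = 877.144 mg/L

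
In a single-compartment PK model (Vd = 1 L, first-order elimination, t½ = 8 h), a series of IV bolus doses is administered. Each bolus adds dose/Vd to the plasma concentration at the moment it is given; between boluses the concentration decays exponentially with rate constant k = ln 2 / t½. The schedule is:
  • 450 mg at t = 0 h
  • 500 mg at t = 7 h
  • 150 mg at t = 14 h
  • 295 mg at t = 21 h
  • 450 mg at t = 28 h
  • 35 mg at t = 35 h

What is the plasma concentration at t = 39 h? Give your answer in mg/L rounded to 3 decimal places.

324.043 mg/L

k = ln 2 / 8 = 0.08664 per h
Dose 1 (450 mg at t=0 h): 450·exp(−0.08664·39) = 15.335 mg/L
Dose 2 (500 mg at t=7 h): 500·exp(−0.08664·32) = 31.250 mg/L
Dose 3 (150 mg at t=14 h): 150·exp(−0.08664·25) = 17.194 mg/L
Dose 4 (295 mg at t=21 h): 295·exp(−0.08664·18) = 62.016 mg/L
Dose 5 (450 mg at t=28 h): 450·exp(−0.08664·11) = 173.499 mg/L
Dose 6 (35 mg at t=35 h): 35·exp(−0.08664·4) = 24.749 mg/L
C(39) = 15.335 + 31.250 + 17.194 + 62.016 + 173.499 + 24.749 = 324.043 mg/L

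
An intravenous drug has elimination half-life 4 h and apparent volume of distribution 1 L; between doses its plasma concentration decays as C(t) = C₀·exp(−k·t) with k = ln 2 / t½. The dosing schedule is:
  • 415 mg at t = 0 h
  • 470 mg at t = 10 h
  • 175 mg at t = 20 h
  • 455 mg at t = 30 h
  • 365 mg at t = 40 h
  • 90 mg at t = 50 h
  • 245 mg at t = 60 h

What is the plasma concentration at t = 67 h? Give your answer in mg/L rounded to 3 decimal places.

81.786 mg/L

k = ln 2 / 4 = 0.17329 per h
Dose 1 (415 mg at t=0 h): 415·exp(−0.17329·67) = 0.004 mg/L
Dose 2 (470 mg at t=10 h): 470·exp(−0.17329·57) = 0.024 mg/L
Dose 3 (175 mg at t=20 h): 175·exp(−0.17329·47) = 0.051 mg/L
Dose 4 (455 mg at t=30 h): 455·exp(−0.17329·37) = 0.747 mg/L
Dose 5 (365 mg at t=40 h): 365·exp(−0.17329·27) = 3.391 mg/L
Dose 6 (90 mg at t=50 h): 90·exp(−0.17329·17) = 4.730 mg/L
Dose 7 (245 mg at t=60 h): 245·exp(−0.17329·7) = 72.839 mg/L
C(67) = 0.004 + 0.024 + 0.051 + 0.747 + 3.391 + 4.730 + 72.839 = 81.786 mg/L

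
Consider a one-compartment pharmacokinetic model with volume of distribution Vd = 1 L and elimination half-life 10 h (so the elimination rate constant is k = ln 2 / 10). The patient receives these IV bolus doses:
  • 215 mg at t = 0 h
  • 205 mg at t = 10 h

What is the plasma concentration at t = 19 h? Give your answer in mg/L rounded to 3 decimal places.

167.465 mg/L

k = ln 2 / 10 = 0.06931 per h
Dose 1 (215 mg at t=0 h): 215·exp(−0.06931·19) = 57.608 mg/L
Dose 2 (205 mg at t=10 h): 205·exp(−0.06931·9) = 109.857 mg/L
C(19) = 57.608 + 109.857 = 167.465 mg/L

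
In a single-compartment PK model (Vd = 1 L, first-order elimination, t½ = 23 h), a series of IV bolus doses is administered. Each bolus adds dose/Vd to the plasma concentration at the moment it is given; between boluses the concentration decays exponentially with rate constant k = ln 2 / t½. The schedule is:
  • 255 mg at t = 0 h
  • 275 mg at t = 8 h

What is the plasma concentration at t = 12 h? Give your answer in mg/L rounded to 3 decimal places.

421.385 mg/L

k = ln 2 / 23 = 0.03014 per h
Dose 1 (255 mg at t=0 h): 255·exp(−0.03014·12) = 177.616 mg/L
Dose 2 (275 mg at t=8 h): 275·exp(−0.03014·4) = 243.770 mg/L
C(12) = 177.616 + 243.770 = 421.385 mg/L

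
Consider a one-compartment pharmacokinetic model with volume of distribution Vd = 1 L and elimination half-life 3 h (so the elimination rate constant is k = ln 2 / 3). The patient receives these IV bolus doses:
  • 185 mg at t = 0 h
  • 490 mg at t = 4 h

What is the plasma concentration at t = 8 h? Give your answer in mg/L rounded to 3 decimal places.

k = ln 2 / 3 = 0.23105 per h
Dose 1 (185 mg at t=0 h): 185·exp(−0.23105·8) = 29.136 mg/L
Dose 2 (490 mg at t=4 h): 490·exp(−0.23105·4) = 194.457 mg/L
C(8) = 29.136 + 194.457 = 223.592 mg/L

223.592 mg/L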